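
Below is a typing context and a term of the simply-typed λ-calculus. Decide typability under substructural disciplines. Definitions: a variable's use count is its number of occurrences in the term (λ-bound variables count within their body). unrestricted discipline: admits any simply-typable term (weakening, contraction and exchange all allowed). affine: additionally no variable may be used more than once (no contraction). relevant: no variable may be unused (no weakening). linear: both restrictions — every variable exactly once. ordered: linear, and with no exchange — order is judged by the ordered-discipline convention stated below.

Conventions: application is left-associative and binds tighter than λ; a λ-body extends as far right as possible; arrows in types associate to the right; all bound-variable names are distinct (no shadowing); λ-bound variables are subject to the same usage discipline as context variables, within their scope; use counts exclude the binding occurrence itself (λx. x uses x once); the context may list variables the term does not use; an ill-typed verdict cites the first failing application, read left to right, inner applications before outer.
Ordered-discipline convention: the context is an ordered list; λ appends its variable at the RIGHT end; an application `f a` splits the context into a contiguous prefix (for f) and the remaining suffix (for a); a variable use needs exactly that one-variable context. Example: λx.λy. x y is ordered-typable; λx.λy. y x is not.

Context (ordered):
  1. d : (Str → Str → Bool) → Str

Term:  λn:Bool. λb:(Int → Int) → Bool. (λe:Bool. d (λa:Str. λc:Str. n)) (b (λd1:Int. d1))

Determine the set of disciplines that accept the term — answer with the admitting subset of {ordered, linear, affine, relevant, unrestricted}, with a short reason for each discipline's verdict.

admitted in: affine, unrestricted
usage: d: 1, n (bound): 1, b (bound): 1, e (bound): 0, a (bound): 0, c (bound): 0, d1 (bound): 1
order of uses: d, n, b, d1
typing: the term checks, with type Bool → ((Int → Int) → Bool) → Str
ordered ✗ (unused: e, a, c — weakening required)
linear ✗ (unused: e, a, c — weakening required)
affine ✓ (no duplicate uses among d, n, b, e, a, c, d1)
relevant ✗ (unused: e, a, c — weakening required)
unrestricted ✓ (type-checks (Bool → ((Int → Int) → Bool) → Str) and nothing is barred)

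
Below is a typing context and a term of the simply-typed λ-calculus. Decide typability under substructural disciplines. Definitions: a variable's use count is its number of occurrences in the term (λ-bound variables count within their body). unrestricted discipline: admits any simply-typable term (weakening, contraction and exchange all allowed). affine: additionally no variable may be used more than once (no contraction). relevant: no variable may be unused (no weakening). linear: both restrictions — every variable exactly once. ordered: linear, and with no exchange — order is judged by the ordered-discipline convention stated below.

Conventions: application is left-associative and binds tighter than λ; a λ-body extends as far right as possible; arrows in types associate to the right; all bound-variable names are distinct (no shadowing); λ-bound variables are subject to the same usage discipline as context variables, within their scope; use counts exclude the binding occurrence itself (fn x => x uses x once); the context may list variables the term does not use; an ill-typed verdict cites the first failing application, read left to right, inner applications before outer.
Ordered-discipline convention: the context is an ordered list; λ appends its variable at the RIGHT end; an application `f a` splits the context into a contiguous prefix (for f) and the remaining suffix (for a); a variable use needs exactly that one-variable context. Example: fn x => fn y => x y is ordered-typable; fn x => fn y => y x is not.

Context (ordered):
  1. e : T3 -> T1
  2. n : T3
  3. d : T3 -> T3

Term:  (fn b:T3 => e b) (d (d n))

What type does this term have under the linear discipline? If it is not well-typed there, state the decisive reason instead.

not well-typed under linear — d ×2 used more than once (contraction)
counts: e: 1, n: 1, d: 2, b [bound]: 1
use order (left to right): e, b, d, d, n
typing: well-typed — term : T1
summary: ordered ✗ · linear ✗ · affine ✗ · relevant ✓ · unrestricted ✓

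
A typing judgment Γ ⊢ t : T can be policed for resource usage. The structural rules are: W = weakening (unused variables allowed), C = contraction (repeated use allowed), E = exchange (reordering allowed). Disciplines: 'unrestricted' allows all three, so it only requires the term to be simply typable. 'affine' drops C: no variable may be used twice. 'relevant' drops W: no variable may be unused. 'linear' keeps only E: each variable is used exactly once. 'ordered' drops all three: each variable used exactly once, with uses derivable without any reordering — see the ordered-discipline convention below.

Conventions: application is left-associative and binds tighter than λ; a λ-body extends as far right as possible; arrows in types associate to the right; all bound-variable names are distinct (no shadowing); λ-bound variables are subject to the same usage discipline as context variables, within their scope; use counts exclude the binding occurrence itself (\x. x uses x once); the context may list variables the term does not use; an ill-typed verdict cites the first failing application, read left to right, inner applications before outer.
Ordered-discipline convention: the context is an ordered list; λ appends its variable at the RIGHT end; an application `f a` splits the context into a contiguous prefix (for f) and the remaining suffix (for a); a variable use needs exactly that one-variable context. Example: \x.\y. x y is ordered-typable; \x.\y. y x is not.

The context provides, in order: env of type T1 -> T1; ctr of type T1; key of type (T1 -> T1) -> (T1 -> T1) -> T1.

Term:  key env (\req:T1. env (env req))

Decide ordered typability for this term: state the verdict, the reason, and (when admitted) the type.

no — env ×3 used more than once (contraction); unused: ctr — weakening required
usage: env: 3, ctr: 0, key: 1, req [bound]: 1
left-to-right use order: key, env, env, env, req
typing: the term checks, with type T1
summary: ordered ✗; linear ✗; affine ✗; relevant ✗; unrestricted ✓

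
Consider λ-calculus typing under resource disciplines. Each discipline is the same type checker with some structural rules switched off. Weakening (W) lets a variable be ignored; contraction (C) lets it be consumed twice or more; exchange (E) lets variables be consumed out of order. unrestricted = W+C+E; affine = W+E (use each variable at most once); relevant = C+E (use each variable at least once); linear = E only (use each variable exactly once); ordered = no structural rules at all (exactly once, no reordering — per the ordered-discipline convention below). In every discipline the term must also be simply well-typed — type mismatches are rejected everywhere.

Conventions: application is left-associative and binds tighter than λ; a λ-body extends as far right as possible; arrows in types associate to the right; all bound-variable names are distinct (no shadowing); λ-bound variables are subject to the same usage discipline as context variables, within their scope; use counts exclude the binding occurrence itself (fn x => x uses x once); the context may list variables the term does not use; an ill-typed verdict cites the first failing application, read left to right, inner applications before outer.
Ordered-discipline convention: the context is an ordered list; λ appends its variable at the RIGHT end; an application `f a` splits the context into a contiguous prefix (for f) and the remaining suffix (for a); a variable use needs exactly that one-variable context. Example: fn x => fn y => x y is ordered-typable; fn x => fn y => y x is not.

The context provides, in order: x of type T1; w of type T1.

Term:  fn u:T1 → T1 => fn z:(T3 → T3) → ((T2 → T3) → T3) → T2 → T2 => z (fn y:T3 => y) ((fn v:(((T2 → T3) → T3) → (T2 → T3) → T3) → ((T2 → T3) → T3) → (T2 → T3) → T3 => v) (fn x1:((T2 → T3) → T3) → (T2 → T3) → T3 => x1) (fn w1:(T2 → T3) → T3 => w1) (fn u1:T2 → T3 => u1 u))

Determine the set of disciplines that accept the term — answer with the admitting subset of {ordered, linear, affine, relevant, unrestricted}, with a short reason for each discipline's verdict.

accepted by: none
use counts: x: 0×; w: 0×; u [bound]: 1×; z [bound]: 1×; y [bound]: 1×; v [bound]: 1×; x1 [bound]: 1×; w1 [bound]: 1×; u1 [bound]: 1×
order of uses: z, y, v, x1, w1, u1, u
typing: ill-typed: an application expects T2 but receives T1 → T1
ordered ✗ (a type mismatch blocks all five)
linear ✗ (the type mismatch rejects it)
affine ✗ (not simply typable)
relevant ✗ (fails simple typing)
unrestricted ✗ (a type mismatch blocks all five)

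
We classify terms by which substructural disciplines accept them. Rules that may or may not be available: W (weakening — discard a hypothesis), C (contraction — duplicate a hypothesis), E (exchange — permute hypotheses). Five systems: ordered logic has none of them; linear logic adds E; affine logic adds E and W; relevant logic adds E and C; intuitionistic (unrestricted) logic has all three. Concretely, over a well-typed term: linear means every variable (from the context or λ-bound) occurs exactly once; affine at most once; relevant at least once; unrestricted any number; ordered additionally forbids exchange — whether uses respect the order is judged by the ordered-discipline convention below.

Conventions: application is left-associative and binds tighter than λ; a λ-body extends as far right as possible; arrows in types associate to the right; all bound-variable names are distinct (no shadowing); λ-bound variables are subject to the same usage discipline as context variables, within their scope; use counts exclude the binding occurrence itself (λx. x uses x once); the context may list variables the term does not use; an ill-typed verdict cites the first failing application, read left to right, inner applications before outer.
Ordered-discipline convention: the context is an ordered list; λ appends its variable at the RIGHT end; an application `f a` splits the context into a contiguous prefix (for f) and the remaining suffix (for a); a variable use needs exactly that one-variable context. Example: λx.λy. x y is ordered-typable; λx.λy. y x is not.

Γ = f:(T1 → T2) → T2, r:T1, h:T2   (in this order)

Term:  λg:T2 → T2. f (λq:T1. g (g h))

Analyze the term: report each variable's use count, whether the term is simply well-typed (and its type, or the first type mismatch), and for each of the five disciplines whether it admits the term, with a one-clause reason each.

counts: f: 1×; r: 0×; h: 1×; g (λ-bound): 2×; q (λ-bound): 0×
order of uses: f, g, g, h
typing: the term checks, with type (T2 → T2) → T2
ordered ✗ (needs contraction — g ×2; r, q never used (weakening))
linear ✗ (needs contraction — g ×2; r, q never used (weakening))
affine ✗ (needs contraction — g ×2)
relevant ✗ (r, q never used (weakening))
unrestricted ✓ (type-checks ((T2 → T2) → T2) and nothing is barred)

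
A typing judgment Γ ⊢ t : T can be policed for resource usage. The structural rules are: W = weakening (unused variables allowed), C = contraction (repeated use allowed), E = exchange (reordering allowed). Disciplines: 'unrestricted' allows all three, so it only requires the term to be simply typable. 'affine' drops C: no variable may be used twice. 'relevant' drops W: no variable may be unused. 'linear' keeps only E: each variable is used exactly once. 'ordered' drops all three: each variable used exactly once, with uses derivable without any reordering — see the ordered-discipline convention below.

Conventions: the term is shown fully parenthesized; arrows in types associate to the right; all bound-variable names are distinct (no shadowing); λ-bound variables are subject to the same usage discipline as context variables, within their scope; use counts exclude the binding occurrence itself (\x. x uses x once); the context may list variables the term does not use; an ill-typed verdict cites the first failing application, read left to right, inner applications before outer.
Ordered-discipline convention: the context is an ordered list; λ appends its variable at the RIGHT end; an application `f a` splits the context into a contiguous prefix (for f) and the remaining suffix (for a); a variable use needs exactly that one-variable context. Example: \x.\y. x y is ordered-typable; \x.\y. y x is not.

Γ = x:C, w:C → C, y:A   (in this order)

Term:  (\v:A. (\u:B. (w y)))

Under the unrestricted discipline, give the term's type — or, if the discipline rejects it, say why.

not well-typed under unrestricted — the type mismatch rejects it
counts: x ×0; w ×1; y ×1; v (bound) ×0; u (bound) ×0
use order (left to right): w, y
typing: ill-typed: an argument A mismatches the expected C
across the five disciplines: ordered ✗, linear ✗, affine ✗, relevant ✗, unrestricted ✗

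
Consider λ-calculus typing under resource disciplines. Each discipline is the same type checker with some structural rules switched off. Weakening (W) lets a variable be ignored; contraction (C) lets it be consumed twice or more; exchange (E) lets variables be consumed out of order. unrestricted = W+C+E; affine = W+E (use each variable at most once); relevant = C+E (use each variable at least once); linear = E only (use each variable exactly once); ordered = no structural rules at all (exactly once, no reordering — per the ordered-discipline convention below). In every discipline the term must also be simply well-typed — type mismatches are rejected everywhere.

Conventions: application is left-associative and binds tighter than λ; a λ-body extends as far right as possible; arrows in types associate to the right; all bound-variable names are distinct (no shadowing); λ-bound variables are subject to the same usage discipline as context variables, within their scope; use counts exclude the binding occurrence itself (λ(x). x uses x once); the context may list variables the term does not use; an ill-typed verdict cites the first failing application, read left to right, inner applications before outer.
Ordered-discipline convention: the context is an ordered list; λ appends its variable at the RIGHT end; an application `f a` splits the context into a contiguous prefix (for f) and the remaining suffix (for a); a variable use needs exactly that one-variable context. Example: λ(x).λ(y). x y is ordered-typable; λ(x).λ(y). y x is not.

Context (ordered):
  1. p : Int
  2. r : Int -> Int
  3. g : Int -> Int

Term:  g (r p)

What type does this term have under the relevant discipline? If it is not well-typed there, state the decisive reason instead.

term : Int
use counts: p: 1; r: 1; g: 1
order of uses: g, r, p
typing: ✓ — Int
across the five disciplines: ordered ✗; linear ✓; affine ✓; relevant ✓; unrestricted ✓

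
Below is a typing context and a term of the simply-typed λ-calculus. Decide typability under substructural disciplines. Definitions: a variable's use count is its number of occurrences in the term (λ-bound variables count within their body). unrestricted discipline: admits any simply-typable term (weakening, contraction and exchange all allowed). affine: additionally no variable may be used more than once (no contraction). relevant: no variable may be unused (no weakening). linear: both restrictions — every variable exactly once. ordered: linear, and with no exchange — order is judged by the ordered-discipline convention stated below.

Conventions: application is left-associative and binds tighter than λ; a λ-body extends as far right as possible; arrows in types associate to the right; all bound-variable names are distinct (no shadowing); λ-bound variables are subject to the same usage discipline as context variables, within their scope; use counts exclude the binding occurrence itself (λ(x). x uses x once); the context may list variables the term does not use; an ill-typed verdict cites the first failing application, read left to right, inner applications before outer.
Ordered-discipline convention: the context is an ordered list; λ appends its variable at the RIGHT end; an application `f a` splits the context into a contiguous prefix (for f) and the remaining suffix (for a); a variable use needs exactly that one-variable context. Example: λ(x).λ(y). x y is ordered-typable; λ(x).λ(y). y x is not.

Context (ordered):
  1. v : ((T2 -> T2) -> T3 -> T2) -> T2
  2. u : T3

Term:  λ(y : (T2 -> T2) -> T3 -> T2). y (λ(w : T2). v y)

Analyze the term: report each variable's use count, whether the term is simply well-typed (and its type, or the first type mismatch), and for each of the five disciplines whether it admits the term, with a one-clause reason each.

variable uses: v ×1; u ×0; y [bound] ×2; w [bound] ×0
order of uses: y, v, y
typing: the term checks, with type ((T2 -> T2) -> T3 -> T2) -> T3 -> T2
ordered: ✗, y ×2 used more than once (contraction); unused: u, w — weakening required
linear: ✗, y ×2 used more than once (contraction); unused: u, w — weakening required
affine: ✗, y ×2 used more than once (contraction)
relevant: ✗, unused: u, w — weakening required
unrestricted: ✓, well-typed at ((T2 -> T2) -> T3 -> T2) -> T3 -> T2; no restrictions here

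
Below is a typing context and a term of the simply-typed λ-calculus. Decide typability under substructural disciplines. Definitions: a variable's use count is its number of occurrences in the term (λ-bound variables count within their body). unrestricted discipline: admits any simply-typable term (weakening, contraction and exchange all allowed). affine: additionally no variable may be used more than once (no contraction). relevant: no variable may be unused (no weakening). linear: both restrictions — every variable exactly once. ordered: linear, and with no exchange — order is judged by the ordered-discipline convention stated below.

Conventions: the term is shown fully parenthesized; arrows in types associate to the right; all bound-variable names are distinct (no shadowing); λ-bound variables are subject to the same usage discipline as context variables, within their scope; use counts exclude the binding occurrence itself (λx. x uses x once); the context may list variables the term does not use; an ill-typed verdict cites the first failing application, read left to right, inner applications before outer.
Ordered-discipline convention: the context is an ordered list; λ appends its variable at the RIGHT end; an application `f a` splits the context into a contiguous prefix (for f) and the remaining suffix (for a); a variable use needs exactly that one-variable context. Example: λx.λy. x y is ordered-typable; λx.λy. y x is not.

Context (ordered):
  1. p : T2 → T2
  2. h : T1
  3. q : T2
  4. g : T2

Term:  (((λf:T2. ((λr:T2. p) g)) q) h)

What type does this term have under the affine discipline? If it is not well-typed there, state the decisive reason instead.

not well-typed under affine — not simply typable
counts: p: 1×, h: 1×, q: 1×, g: 1×, f (λ-bound): 0×, r (λ-bound): 0×
left-to-right use order: p, g, q, h
typing: ill-typed: a function awaiting T2 gets T1
per-discipline verdicts: ordered ✗ · linear ✗ · affine ✗ · relevant ✗ · unrestricted ✗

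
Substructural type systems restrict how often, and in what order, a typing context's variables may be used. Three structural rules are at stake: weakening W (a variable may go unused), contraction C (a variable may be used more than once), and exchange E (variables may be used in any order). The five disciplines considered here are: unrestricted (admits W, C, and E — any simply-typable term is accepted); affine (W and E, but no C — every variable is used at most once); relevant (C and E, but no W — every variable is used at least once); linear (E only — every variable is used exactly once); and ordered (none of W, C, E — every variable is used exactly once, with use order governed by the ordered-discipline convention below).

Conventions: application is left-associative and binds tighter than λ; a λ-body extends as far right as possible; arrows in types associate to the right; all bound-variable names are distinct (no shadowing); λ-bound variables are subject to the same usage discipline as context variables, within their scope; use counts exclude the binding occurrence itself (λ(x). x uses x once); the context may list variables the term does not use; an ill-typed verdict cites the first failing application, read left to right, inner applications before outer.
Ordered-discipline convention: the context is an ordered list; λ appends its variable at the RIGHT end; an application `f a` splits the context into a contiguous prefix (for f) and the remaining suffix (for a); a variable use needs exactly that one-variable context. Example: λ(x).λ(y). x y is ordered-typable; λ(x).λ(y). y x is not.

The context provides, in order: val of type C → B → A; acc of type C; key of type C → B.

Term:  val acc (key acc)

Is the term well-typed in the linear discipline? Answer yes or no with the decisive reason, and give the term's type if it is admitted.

no — acc ×2 used more than once (contraction)
variable uses: val ×1, acc ×2, key ×1
uses in reading order: val, acc, key, acc
typing: well-typed at A
per-discipline verdicts: ordered ✗; linear ✗; affine ✗; relevant ✓; unrestricted ✓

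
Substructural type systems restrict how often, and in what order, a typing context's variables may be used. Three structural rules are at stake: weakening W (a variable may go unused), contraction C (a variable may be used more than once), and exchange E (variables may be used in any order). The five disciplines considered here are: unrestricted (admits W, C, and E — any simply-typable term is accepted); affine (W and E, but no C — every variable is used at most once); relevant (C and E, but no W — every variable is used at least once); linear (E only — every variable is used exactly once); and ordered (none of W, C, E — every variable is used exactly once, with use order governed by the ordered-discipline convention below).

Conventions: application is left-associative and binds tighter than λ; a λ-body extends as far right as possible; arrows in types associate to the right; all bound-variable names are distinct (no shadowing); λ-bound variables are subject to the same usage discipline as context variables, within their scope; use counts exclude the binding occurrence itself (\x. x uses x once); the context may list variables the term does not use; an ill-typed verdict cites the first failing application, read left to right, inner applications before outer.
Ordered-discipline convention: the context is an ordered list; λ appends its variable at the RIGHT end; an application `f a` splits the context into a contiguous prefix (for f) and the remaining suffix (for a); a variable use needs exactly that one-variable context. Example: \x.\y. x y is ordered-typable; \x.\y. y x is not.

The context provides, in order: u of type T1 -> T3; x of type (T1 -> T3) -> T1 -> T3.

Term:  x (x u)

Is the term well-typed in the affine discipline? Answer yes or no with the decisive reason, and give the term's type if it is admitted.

no — uses contraction: x ×2
use counts: u: 1×; x: 2×
order of uses: x, x, u
typing: ✓ — T1 -> T3
across the five disciplines: ordered ✗ | linear ✗ | affine ✗ | relevant ✓ | unrestricted ✓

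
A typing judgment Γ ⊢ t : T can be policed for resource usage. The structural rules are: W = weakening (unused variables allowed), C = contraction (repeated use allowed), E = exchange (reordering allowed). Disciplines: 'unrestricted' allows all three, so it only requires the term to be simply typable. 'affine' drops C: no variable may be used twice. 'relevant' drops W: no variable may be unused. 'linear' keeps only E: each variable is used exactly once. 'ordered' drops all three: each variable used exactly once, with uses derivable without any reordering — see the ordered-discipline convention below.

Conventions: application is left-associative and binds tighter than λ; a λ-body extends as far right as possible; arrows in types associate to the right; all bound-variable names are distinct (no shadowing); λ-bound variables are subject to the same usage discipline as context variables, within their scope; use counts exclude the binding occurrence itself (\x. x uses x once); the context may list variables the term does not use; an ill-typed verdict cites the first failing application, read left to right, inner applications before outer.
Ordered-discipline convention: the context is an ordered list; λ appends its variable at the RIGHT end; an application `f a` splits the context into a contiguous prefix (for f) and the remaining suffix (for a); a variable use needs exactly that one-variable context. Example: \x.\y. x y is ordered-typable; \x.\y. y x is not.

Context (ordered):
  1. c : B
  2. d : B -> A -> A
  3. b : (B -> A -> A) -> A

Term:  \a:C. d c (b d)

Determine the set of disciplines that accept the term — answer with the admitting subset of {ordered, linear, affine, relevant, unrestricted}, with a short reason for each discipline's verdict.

admitted by: unrestricted
variable uses: c=1, d=2, b=1, a (λ-bound)=0
uses in reading order: d, c, b, d
typing: the term checks, with type C -> A
ordered: ✗, repeated use of d ×2; unused: a — weakening required
linear: ✗, repeated use of d ×2; unused: a — weakening required
affine: ✗, repeated use of d ×2
relevant: ✗, unused: a — weakening required
unrestricted: ✓, well-typed at C -> A; no restrictions here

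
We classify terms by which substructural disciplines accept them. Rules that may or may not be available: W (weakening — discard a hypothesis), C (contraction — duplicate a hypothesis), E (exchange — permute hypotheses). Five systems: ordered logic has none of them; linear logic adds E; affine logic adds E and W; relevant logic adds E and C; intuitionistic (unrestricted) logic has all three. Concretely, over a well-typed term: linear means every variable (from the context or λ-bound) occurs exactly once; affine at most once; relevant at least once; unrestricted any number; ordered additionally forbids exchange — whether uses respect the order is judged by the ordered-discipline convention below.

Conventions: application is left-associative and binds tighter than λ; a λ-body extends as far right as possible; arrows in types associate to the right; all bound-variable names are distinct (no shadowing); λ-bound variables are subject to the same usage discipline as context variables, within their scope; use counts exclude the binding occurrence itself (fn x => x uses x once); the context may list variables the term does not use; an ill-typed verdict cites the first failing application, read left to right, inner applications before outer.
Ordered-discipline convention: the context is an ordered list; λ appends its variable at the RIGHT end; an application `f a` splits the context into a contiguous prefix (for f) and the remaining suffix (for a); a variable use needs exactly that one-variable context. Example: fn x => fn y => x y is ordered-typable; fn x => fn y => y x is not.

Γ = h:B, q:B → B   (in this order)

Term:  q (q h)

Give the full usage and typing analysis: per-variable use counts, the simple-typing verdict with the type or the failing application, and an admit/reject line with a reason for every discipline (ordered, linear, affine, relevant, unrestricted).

counts: h=1; q=2
use order (left to right): q, q, h
typing: ✓ — B
ordered: ✗ — needs contraction — q ×2
linear: ✗ — needs contraction — q ×2
affine: ✗ — needs contraction — q ×2
relevant: ✓ — none of h, q goes unused
unrestricted: ✓ — simply typable at B; W, C, E all held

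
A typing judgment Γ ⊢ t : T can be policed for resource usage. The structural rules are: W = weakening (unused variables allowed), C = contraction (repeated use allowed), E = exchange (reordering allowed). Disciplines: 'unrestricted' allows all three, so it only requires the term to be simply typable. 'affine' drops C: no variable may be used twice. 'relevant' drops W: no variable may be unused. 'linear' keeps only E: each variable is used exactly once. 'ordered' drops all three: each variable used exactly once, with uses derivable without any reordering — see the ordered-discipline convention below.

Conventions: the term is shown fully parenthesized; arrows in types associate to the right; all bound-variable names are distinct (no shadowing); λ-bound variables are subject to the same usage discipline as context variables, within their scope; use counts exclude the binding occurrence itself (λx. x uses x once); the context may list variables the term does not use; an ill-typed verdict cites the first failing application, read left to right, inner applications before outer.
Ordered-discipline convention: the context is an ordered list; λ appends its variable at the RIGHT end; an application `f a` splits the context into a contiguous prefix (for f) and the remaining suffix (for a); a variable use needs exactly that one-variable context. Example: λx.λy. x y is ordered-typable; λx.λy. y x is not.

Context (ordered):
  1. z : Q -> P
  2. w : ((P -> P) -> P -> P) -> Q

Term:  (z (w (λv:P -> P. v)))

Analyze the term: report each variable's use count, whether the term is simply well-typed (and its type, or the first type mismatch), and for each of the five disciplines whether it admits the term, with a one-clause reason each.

counts: z=1; w=1; v [bound]=1
left-to-right use order: z, w, v
typing: the term checks, with type P
ordered: ✓ — single-use (z, w, v), ordered derivation ok
linear: ✓ — z, w, v: one use apiece
affine: ✓ — no duplicate uses among z, w, v
relevant: ✓ — every one of z, w, v appears
unrestricted: ✓ — type-checks (P) and nothing is barred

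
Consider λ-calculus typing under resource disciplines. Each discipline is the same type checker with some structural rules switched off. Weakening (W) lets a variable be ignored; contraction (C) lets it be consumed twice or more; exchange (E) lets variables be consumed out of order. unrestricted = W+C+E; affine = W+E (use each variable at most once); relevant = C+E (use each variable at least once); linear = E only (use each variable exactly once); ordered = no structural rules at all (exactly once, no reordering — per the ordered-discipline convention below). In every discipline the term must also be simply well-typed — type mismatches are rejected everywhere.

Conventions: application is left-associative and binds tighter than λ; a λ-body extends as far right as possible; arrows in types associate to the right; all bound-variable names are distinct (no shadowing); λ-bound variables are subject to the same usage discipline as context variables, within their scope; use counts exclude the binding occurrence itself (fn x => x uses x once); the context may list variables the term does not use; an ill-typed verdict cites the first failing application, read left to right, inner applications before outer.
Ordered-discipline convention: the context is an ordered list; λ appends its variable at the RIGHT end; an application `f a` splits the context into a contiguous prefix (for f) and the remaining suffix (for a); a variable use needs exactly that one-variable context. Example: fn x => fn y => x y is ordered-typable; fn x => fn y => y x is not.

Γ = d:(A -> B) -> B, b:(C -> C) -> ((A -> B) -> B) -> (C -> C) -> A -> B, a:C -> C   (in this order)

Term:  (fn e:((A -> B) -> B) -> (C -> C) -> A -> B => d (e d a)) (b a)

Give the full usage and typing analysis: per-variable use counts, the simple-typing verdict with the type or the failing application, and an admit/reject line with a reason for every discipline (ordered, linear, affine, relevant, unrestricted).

usage: d ×2, b ×1, a ×2, e (λ-bound) ×1
left-to-right use order: d, e, d, a, b, a
typing: the term checks, with type B
ordered: ✗ — uses contraction: d ×2, a ×2
linear: ✗ — uses contraction: d ×2, a ×2
affine: ✗ — uses contraction: d ×2, a ×2
relevant: ✓ — d, b, a, e: all used, weakening unneeded
unrestricted: ✓ — type-checks (B) and nothing is barred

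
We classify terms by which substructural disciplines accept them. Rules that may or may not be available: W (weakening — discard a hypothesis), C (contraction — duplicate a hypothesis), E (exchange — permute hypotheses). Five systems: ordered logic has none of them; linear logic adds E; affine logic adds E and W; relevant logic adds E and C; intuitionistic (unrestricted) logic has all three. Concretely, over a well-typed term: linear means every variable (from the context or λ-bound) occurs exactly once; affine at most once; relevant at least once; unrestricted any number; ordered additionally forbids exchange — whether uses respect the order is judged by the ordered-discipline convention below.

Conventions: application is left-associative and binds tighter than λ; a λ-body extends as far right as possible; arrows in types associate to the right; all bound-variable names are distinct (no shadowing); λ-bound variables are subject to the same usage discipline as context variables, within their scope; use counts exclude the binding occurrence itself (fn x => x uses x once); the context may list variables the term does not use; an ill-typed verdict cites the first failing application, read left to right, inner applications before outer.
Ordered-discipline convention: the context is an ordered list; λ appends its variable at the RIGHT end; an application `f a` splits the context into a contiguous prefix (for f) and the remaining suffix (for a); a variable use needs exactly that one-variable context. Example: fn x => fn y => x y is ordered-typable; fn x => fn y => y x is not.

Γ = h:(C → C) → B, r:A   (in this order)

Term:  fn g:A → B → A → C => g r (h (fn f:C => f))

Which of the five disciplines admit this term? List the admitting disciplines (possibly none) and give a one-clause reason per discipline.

accepted by: linear, affine, relevant, unrestricted
variable uses: h: 1; r: 1; g (λ-bound): 1; f (λ-bound): 1
use order (left to right): g, r, h, f
typing: ✓ — (A → B → A → C) → A → C
ordered: ✗, no contiguous prefix/suffix split fits g, r, h, f
linear: ✓, exactly-once usage across h, r, g, f
affine: ✓, none of h, r, g, f used more than once
relevant: ✓, every one of h, r, g, f appears
unrestricted: ✓, type-checks ((A → B → A → C) → A → C) and nothing is barred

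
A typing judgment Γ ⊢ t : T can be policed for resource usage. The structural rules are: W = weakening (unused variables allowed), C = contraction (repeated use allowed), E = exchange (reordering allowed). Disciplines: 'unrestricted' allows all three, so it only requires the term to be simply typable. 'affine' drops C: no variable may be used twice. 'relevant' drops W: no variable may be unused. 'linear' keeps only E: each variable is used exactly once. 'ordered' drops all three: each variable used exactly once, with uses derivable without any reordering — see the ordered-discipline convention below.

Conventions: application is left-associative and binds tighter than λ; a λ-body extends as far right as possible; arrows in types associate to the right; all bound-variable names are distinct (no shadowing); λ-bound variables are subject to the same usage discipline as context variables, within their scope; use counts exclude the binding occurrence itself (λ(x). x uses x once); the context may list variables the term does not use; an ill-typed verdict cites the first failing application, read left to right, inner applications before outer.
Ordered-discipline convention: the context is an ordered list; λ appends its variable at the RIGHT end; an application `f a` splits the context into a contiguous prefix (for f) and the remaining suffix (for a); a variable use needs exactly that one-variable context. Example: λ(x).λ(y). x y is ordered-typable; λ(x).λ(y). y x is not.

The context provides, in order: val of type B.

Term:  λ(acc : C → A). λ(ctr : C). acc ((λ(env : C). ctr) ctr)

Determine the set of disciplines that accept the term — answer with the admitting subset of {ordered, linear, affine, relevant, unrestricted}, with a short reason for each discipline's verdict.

admitted in: unrestricted
variable uses: val: 0, acc (bound): 1, ctr (bound): 2, env (bound): 0
uses in reading order: acc, ctr, ctr
typing: ✓ — (C → A) → C → A
ordered: ✗ — uses contraction: ctr ×2; val, env never used (weakening)
linear: ✗ — uses contraction: ctr ×2; val, env never used (weakening)
affine: ✗ — uses contraction: ctr ×2
relevant: ✗ — val, env never used (weakening)
unrestricted: ✓ — typability at (C → A) → C → A is all that's needed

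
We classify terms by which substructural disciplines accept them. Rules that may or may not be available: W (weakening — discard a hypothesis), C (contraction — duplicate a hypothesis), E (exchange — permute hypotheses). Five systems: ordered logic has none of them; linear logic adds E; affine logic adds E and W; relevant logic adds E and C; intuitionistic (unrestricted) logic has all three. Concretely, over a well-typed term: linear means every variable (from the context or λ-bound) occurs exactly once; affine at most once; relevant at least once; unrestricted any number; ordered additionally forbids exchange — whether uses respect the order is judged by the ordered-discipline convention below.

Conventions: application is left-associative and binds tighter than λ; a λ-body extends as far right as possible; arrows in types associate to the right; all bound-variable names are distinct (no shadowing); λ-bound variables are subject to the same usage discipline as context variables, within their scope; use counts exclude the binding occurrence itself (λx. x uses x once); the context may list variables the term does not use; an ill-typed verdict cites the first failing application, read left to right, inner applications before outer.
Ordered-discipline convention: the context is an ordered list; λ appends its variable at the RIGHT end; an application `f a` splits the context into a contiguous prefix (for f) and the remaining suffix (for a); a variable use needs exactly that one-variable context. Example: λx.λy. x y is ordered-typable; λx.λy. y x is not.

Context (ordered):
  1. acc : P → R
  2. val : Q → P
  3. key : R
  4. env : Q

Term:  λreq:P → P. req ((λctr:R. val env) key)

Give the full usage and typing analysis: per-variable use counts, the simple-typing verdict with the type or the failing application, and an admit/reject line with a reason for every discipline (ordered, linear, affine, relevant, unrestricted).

counts: acc: 0, val: 1, key: 1, env: 1, req [bound]: 1, ctr [bound]: 0
left-to-right use order: req, val, env, key
typing: ✓ — (P → P) → P
ordered: ✗, acc, ctr never used (weakening)
linear: ✗, acc, ctr never used (weakening)
affine: ✓, at most one use each (acc, val, key, env, req, ctr)
relevant: ✗, acc, ctr never used (weakening)
unrestricted: ✓, well-typed at (P → P) → P; no restrictions here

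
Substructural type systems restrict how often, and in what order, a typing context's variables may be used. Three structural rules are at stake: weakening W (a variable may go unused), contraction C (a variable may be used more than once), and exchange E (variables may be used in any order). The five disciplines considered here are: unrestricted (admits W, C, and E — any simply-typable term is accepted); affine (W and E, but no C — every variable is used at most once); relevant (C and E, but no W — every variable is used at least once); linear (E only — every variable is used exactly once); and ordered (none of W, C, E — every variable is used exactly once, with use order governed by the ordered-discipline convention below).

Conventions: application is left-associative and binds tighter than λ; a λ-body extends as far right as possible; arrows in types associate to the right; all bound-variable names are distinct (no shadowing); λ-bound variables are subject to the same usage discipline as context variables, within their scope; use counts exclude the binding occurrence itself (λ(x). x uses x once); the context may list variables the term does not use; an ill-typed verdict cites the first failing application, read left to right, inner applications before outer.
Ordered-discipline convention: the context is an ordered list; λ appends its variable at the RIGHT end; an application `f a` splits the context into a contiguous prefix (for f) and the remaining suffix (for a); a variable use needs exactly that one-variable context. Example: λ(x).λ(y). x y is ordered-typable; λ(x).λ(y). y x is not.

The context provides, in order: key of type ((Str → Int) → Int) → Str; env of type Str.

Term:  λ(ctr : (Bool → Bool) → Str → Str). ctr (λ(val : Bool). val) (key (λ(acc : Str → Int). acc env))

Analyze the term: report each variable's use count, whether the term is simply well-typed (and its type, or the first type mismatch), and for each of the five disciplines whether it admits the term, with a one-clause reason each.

use counts: key: 1×, env: 1×, ctr [bound]: 1×, val [bound]: 1×, acc [bound]: 1×
left-to-right use order: ctr, val, key, acc, env
typing: ✓ — ((Bool → Bool) → Str → Str) → Str
ordered ✗ (no ordered split (uses run ctr, val, key, acc, env))
linear ✓ (key, env, ctr, val, acc: one use apiece)
affine ✓ (none of key, env, ctr, val, acc used more than once)
relevant ✓ (key, env, ctr, val, acc: all used, weakening unneeded)
unrestricted ✓ (simply typable at ((Bool → Bool) → Str → Str) → Str; W, C, E all held)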